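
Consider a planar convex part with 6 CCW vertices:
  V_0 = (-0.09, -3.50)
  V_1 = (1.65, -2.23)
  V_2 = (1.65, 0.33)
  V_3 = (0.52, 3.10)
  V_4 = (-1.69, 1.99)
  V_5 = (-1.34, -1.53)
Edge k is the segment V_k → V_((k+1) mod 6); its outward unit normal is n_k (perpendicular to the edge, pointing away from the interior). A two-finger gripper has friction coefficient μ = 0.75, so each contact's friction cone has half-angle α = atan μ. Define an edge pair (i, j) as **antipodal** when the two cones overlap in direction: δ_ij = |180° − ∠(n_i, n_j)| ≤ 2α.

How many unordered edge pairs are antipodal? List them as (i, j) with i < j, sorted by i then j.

α = atan 0.75 = 36.87°;  2α = 73.74°
n_0 = (+0.5896, -0.8077)
n_1 = (+1.0000, -0.0000)
n_2 = (+0.9259, +0.3777)
n_3 = (-0.4488, +0.8936)
n_4 = (-0.9951, -0.0989)
n_5 = (-0.8444, -0.5358)
  (0,1): δ = 126.13°  ·
  (0,2): δ = 103.93°  ·
  (0,3): δ = 9.46°  ✓
  (0,4): δ = 59.55°  ✓
  (0,5): δ = 86.27°  ·
  (1,2): δ = 157.81°  ·
  (1,3): δ = 63.33°  ✓
  (1,4): δ = 5.68°  ✓
  (1,5): δ = 32.40°  ✓
  (2,3): δ = 85.52°  ·
  (2,4): δ = 16.51°  ✓
  (2,5): δ = 10.20°  ✓
  (3,4): δ = 110.99°  ·
  (3,5): δ = 84.27°  ·
  (4,5): δ = 153.28°  ·
antipodal pairs: 7

count = 7; pairs: (0,3), (0,4), (1,3), (1,4), (1,5), (2,4), (2,5)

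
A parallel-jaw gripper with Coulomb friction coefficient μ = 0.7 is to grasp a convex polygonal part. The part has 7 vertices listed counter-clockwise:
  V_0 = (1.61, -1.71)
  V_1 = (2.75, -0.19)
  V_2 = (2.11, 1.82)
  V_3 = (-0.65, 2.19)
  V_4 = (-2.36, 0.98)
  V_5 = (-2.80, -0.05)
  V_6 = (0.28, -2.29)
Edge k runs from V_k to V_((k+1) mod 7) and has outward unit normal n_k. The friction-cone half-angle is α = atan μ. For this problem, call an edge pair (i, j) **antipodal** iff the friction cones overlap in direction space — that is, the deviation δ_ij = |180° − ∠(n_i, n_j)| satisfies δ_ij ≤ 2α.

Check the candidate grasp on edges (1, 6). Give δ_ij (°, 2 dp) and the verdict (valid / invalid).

α = atan 0.7 = 34.99°;  2α = 69.98°
edge 1: e_1 = (-0.64, +2.01);  n_1 = (+0.9529, +0.3034)
edge 6: e_6 = (+1.33, +0.58);  n_6 = (+0.3997, -0.9166)
∠(n_1, n_6) = 84.10°
δ = |180° − 84.10°| = 95.90°
95.90° > 2α = 69.98°  →  invalid

δ = 95.90°, invalid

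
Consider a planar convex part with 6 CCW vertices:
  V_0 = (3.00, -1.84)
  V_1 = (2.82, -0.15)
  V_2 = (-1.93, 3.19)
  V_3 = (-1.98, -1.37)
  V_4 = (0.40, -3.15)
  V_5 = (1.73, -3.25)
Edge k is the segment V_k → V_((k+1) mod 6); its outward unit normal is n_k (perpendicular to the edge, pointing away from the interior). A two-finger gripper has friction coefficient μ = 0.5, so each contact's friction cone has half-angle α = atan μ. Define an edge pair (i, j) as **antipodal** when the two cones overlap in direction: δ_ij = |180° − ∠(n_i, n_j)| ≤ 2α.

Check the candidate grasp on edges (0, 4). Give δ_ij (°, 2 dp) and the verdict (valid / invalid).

α = atan 0.5 = 26.57°;  2α = 53.13°
edge 0: e_0 = (-0.18, +1.69);  n_0 = (+0.9944, +0.1059)
edge 4: e_4 = (+1.33, -0.10);  n_4 = (-0.0750, -0.9972)
∠(n_0, n_4) = 100.38°
δ = |180° − 100.38°| = 79.62°
79.62° > 2α = 53.13°  →  invalid

δ = 79.62°, invalid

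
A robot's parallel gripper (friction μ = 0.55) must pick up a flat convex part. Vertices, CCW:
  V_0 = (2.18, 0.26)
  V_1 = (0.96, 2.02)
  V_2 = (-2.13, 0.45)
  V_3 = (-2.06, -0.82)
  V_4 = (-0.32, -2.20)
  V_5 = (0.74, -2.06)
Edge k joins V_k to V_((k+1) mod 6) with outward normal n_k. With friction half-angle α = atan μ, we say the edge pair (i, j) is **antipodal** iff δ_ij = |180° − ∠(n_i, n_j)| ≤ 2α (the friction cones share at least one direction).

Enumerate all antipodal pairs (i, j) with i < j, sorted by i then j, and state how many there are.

count = 5; pairs: (0,2), (0,3), (1,4), (1,5), (2,5)

α = atan 0.55 = 28.81°;  2α = 57.62°
n_0 = (+0.8219, +0.5697)
n_1 = (-0.4530, +0.8915)
n_2 = (-0.9985, -0.0550)
n_3 = (-0.6214, -0.7835)
n_4 = (+0.1309, -0.9914)
n_5 = (+0.8496, -0.5274)
  (0,1): δ = 97.79°  ·
  (0,2): δ = 31.57°  ✓
  (0,3): δ = 16.85°  ✓
  (0,4): δ = 62.79°  ·
  (0,5): δ = 113.44°  ·
  (1,2): δ = 113.78°  ·
  (1,3): δ = 65.35°  ·
  (1,4): δ = 19.41°  ✓
  (1,5): δ = 31.24°  ✓
  (2,3): δ = 131.57°  ·
  (2,4): δ = 85.63°  ·
  (2,5): δ = 34.98°  ✓
  (3,4): δ = 134.06°  ·
  (3,5): δ = 83.41°  ·
  (4,5): δ = 129.35°  ·
antipodal pairs: 5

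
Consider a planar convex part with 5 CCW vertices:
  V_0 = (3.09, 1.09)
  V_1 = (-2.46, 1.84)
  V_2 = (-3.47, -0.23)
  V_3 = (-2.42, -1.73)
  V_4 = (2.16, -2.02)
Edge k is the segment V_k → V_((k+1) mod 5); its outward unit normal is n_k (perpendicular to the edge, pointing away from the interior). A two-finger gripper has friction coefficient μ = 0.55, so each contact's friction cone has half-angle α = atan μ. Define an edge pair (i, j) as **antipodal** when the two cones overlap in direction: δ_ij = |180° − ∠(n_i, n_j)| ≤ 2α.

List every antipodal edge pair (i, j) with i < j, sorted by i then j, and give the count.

count = 4; pairs: (0,2), (0,3), (1,4), (2,4)

α = atan 0.55 = 28.81°;  2α = 57.62°
n_0 = (+0.1339, +0.9910)
n_1 = (-0.8987, +0.4385)
n_2 = (-0.8192, -0.5735)
n_3 = (-0.0632, -0.9980)
n_4 = (+0.9581, -0.2865)
  (0,1): δ = 108.31°  ·
  (0,2): δ = 47.31°  ✓
  (0,3): δ = 4.07°  ✓
  (0,4): δ = 81.05°  ·
  (1,2): δ = 119.00°  ·
  (1,3): δ = 67.61°  ·
  (1,4): δ = 9.36°  ✓
  (2,3): δ = 128.62°  ·
  (2,4): δ = 51.64°  ✓
  (3,4): δ = 103.03°  ·
antipodal pairs: 4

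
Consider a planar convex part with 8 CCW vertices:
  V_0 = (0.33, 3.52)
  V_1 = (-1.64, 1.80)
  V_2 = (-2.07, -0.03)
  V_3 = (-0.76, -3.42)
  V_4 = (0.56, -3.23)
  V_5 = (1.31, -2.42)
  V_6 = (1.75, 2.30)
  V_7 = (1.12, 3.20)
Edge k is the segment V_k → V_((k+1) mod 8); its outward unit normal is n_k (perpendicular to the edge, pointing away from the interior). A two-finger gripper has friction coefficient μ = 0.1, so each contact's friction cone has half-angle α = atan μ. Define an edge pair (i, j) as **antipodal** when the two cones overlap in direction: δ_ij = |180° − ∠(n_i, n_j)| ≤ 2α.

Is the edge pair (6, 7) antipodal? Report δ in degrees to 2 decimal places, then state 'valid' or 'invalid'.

α = atan 0.1 = 5.71°;  2α = 11.42°
edge 6: e_6 = (-0.63, +0.90);  n_6 = (+0.8192, +0.5735)
edge 7: e_7 = (-0.79, +0.32);  n_7 = (+0.3754, +0.9268)
∠(n_6, n_7) = 32.96°
δ = |180° − 32.96°| = 147.04°
147.04° > 2α = 11.42°  →  invalid

δ = 147.04°, invalid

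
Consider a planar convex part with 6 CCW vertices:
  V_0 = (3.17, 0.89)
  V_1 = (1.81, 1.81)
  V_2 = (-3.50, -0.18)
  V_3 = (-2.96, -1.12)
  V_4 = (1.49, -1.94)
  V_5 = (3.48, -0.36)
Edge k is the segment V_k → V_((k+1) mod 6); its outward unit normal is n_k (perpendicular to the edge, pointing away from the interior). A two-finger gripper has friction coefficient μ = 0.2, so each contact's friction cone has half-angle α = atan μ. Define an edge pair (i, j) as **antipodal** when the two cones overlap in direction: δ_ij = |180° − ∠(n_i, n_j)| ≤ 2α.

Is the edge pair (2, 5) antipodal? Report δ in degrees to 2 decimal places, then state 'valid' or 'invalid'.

α = atan 0.2 = 11.31°;  2α = 22.62°
edge 2: e_2 = (+0.54, -0.94);  n_2 = (-0.8671, -0.4981)
edge 5: e_5 = (-0.31, +1.25);  n_5 = (+0.9706, +0.2407)
∠(n_2, n_5) = 164.05°
δ = |180° − 164.05°| = 15.95°
15.95° ≤ 2α = 22.62°  →  valid

δ = 15.95°, valid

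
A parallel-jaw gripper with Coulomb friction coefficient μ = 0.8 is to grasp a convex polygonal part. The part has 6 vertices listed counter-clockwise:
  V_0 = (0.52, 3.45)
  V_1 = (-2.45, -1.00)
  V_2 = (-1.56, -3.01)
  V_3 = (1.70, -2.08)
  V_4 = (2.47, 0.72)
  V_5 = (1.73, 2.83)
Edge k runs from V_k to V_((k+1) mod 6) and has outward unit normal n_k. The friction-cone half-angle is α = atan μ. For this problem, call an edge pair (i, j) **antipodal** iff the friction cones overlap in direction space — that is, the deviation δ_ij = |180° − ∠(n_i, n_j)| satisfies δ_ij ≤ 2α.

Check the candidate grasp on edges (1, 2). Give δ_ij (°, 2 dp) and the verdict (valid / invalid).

α = atan 0.8 = 38.66°;  2α = 77.32°
edge 1: e_1 = (+0.89, -2.01);  n_1 = (-0.9144, -0.4049)
edge 2: e_2 = (+3.26, +0.93);  n_2 = (+0.2743, -0.9616)
∠(n_1, n_2) = 82.04°
δ = |180° − 82.04°| = 97.96°
97.96° > 2α = 77.32°  →  invalid

δ = 97.96°, invalid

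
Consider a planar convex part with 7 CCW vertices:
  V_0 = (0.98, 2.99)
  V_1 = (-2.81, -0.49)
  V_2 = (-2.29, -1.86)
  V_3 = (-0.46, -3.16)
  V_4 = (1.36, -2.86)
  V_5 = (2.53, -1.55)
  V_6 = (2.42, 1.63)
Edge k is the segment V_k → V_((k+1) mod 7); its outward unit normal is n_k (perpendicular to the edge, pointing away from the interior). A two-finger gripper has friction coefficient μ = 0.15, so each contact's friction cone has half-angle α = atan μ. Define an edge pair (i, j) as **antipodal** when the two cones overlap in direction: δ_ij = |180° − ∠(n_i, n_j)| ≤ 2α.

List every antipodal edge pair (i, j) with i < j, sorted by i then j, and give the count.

count = 2; pairs: (0,4), (2,6)

α = atan 0.15 = 8.53°;  2α = 17.06°
n_0 = (-0.6763, +0.7366)
n_1 = (-0.9349, -0.3549)
n_2 = (-0.5791, -0.8152)
n_3 = (+0.1626, -0.9867)
n_4 = (+0.7458, -0.6661)
n_5 = (+0.9994, +0.0346)
n_6 = (+0.6866, +0.7270)
  (0,1): δ = 111.77°  ·
  (0,2): δ = 77.95°  ·
  (0,3): δ = 33.20°  ·
  (0,4): δ = 5.67°  ✓
  (0,5): δ = 49.42°  ·
  (0,6): δ = 94.08°  ·
  (1,2): δ = 146.17°  ·
  (1,3): δ = 101.42°  ·
  (1,4): δ = 62.55°  ·
  (1,5): δ = 18.80°  ·
  (1,6): δ = 25.85°  ·
  (2,3): δ = 135.25°  ·
  (2,4): δ = 96.38°  ·
  (2,5): δ = 52.63°  ·
  (2,6): δ = 7.97°  ✓
  (3,4): δ = 141.13°  ·
  (3,5): δ = 97.38°  ·
  (3,6): δ = 52.72°  ·
  (4,5): δ = 136.25°  ·
  (4,6): δ = 91.59°  ·
  (5,6): δ = 135.34°  ·
antipodal pairs: 2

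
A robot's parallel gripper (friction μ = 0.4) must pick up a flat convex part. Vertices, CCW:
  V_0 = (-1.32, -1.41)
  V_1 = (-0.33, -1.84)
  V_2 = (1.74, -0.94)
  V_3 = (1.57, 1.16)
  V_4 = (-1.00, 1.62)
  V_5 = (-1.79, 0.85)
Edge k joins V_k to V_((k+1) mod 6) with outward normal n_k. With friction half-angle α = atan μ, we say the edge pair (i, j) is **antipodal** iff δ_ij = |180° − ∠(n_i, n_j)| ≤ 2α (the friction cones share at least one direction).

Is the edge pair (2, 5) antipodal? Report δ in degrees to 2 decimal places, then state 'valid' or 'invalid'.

δ = 7.12°, valid

α = atan 0.4 = 21.80°;  2α = 43.60°
edge 2: e_2 = (-0.17, +2.10);  n_2 = (+0.9967, +0.0807)
edge 5: e_5 = (+0.47, -2.26);  n_5 = (-0.9791, -0.2036)
∠(n_2, n_5) = 172.88°
δ = |180° − 172.88°| = 7.12°
7.12° ≤ 2α = 43.60°  →  valid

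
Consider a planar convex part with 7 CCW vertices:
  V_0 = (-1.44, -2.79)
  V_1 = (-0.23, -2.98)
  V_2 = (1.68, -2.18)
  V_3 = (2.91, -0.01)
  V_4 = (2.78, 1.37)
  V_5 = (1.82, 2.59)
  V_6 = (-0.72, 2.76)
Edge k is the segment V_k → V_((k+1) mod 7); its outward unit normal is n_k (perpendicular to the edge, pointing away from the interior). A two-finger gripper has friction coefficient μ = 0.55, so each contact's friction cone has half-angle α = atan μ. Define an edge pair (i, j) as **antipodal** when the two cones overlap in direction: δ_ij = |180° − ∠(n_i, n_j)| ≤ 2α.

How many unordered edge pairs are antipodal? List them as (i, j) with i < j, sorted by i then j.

α = atan 0.55 = 28.81°;  2α = 57.62°
n_0 = (-0.1551, -0.9879)
n_1 = (+0.3863, -0.9224)
n_2 = (+0.8700, -0.4931)
n_3 = (+0.9956, +0.0938)
n_4 = (+0.7859, +0.6184)
n_5 = (+0.0668, +0.9978)
n_6 = (-0.9917, +0.1287)
  (0,1): δ = 148.35°  ·
  (0,2): δ = 110.62°  ·
  (0,3): δ = 75.69°  ·
  (0,4): δ = 42.88°  ✓
  (0,5): δ = 5.09°  ✓
  (0,6): δ = 91.53°  ·
  (1,2): δ = 142.27°  ·
  (1,3): δ = 107.34°  ·
  (1,4): δ = 74.53°  ·
  (1,5): δ = 26.56°  ✓
  (1,6): δ = 59.88°  ·
  (2,3): δ = 145.07°  ·
  (2,4): δ = 112.26°  ·
  (2,5): δ = 64.28°  ·
  (2,6): δ = 22.15°  ✓
  (3,4): δ = 147.18°  ·
  (3,5): δ = 99.21°  ·
  (3,6): δ = 12.77°  ✓
  (4,5): δ = 132.03°  ·
  (4,6): δ = 45.59°  ✓
  (5,6): δ = 93.56°  ·
antipodal pairs: 6

count = 6; pairs: (0,4), (0,5), (1,5), (2,6), (3,6), (4,6)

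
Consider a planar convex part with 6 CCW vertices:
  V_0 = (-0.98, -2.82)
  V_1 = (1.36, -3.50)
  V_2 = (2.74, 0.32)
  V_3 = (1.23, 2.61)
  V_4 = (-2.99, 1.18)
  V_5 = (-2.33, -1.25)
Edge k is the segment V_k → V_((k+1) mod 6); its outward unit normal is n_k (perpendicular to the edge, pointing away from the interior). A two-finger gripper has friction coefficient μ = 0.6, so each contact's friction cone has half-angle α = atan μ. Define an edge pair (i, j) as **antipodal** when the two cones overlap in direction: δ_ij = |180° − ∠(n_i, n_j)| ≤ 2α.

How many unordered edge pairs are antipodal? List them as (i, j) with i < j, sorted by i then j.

α = atan 0.6 = 30.96°;  2α = 61.93°
n_0 = (-0.2791, -0.9603)
n_1 = (+0.9405, -0.3398)
n_2 = (+0.8348, +0.5505)
n_3 = (-0.3209, +0.9471)
n_4 = (-0.9650, -0.2621)
n_5 = (-0.7582, -0.6520)
  (0,1): δ = 93.66°  ·
  (0,2): δ = 40.40°  ✓
  (0,3): δ = 34.92°  ✓
  (0,4): δ = 121.40°  ·
  (0,5): δ = 146.90°  ·
  (1,2): δ = 126.74°  ·
  (1,3): δ = 51.42°  ✓
  (1,4): δ = 35.06°  ✓
  (1,5): δ = 60.55°  ✓
  (2,3): δ = 104.68°  ·
  (2,4): δ = 18.21°  ✓
  (2,5): δ = 7.29°  ✓
  (3,4): δ = 93.52°  ·
  (3,5): δ = 68.03°  ·
  (4,5): δ = 154.50°  ·
antipodal pairs: 7

count = 7; pairs: (0,2), (0,3), (1,3), (1,4), (1,5), (2,4), (2,5)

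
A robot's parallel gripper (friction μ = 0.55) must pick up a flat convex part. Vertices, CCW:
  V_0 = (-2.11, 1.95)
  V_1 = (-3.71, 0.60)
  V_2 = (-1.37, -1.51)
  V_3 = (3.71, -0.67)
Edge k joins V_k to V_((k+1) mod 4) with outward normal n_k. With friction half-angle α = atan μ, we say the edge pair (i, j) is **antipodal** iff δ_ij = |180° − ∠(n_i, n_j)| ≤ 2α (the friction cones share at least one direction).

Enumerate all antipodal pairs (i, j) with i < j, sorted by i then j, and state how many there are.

α = atan 0.55 = 28.81°;  2α = 57.62°
n_0 = (-0.6449, +0.7643)
n_1 = (-0.6697, -0.7427)
n_2 = (+0.1631, -0.9866)
n_3 = (+0.4105, +0.9119)
  (0,1): δ = 82.20°  ·
  (0,2): δ = 30.77°  ✓
  (0,3): δ = 115.61°  ·
  (1,2): δ = 128.57°  ·
  (1,3): δ = 17.81°  ✓
  (2,3): δ = 33.63°  ✓
antipodal pairs: 3

count = 3; pairs: (0,2), (1,3), (2,3)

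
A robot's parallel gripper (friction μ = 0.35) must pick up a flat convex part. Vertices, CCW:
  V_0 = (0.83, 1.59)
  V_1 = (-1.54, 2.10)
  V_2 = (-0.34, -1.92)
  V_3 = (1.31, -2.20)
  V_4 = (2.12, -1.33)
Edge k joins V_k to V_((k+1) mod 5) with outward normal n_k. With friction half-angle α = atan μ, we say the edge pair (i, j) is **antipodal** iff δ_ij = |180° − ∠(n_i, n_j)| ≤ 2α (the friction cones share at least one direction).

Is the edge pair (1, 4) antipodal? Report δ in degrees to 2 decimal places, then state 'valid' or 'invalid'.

δ = 7.21°, valid

α = atan 0.35 = 19.29°;  2α = 38.58°
edge 1: e_1 = (+1.20, -4.02);  n_1 = (-0.9582, -0.2860)
edge 4: e_4 = (-1.29, +2.92);  n_4 = (+0.9147, +0.4041)
∠(n_1, n_4) = 172.79°
δ = |180° − 172.79°| = 7.21°
7.21° ≤ 2α = 38.58°  →  valid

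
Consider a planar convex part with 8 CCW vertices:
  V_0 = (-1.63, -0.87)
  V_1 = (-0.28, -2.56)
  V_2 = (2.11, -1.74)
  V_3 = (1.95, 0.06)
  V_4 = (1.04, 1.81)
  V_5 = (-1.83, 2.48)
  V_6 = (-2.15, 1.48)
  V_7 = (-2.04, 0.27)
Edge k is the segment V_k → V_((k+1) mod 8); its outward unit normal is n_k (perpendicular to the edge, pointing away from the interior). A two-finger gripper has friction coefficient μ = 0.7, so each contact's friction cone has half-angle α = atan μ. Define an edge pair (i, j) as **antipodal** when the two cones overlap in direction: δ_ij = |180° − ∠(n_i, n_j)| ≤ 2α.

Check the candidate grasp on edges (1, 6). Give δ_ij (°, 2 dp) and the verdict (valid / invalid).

δ = 76.26°, invalid

α = atan 0.7 = 34.99°;  2α = 69.98°
edge 1: e_1 = (+2.39, +0.82);  n_1 = (+0.3245, -0.9459)
edge 6: e_6 = (+0.11, -1.21);  n_6 = (-0.9959, -0.0905)
∠(n_1, n_6) = 103.74°
δ = |180° − 103.74°| = 76.26°
76.26° > 2α = 69.98°  →  invalid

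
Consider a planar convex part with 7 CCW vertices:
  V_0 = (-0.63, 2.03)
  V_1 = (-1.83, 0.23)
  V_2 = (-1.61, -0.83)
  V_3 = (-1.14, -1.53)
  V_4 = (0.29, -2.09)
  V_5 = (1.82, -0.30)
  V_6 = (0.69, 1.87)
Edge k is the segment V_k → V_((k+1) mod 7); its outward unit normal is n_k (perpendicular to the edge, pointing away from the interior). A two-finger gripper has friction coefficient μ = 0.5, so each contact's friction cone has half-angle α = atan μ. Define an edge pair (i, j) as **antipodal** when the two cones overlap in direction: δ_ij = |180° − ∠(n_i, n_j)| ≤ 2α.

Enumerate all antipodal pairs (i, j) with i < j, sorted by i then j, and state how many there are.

count = 7; pairs: (0,4), (1,4), (1,5), (2,5), (2,6), (3,5), (3,6)

α = atan 0.5 = 26.57°;  2α = 53.13°
n_0 = (-0.8321, +0.5547)
n_1 = (-0.9791, -0.2032)
n_2 = (-0.8302, -0.5574)
n_3 = (-0.3646, -0.9311)
n_4 = (+0.7602, -0.6497)
n_5 = (+0.8869, +0.4619)
n_6 = (+0.1203, +0.9927)
  (0,1): δ = 134.58°  ·
  (0,2): δ = 112.43°  ·
  (0,3): δ = 77.70°  ·
  (0,4): δ = 6.83°  ✓
  (0,5): δ = 61.20°  ·
  (0,6): δ = 116.78°  ·
  (1,2): δ = 157.85°  ·
  (1,3): δ = 123.11°  ·
  (1,4): δ = 52.25°  ✓
  (1,5): δ = 15.78°  ✓
  (1,6): δ = 71.36°  ·
  (2,3): δ = 145.26°  ·
  (2,4): δ = 74.40°  ·
  (2,5): δ = 6.37°  ✓
  (2,6): δ = 49.21°  ✓
  (3,4): δ = 109.14°  ·
  (3,5): δ = 41.11°  ✓
  (3,6): δ = 14.47°  ✓
  (4,5): δ = 111.97°  ·
  (4,6): δ = 56.39°  ·
  (5,6): δ = 124.42°  ·
antipodal pairs: 7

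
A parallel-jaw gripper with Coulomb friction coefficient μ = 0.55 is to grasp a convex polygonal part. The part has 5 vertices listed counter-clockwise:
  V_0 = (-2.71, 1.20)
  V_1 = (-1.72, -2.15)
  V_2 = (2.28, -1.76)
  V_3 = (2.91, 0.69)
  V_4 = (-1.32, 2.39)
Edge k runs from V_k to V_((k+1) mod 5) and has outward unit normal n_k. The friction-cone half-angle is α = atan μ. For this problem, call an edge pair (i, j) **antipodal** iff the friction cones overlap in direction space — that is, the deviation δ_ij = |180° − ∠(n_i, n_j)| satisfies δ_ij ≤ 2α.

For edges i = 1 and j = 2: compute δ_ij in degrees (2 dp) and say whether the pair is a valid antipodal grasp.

δ = 109.99°, invalid

α = atan 0.55 = 28.81°;  2α = 57.62°
edge 1: e_1 = (+4.00, +0.39);  n_1 = (+0.0970, -0.9953)
edge 2: e_2 = (+0.63, +2.45);  n_2 = (+0.9685, -0.2490)
∠(n_1, n_2) = 70.01°
δ = |180° − 70.01°| = 109.99°
109.99° > 2α = 57.62°  →  invalid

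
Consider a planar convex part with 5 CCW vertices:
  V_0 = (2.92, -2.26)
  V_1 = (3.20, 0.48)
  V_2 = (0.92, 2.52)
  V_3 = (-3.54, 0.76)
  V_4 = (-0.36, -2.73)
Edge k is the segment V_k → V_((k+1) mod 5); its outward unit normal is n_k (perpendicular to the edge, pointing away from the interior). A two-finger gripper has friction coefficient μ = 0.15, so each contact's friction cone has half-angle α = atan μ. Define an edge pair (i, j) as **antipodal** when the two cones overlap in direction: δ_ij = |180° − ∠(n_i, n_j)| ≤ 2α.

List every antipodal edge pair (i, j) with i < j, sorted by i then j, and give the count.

α = atan 0.15 = 8.53°;  2α = 17.06°
n_0 = (+0.9948, -0.1017)
n_1 = (+0.6668, +0.7452)
n_2 = (-0.3671, +0.9302)
n_3 = (-0.7392, -0.6735)
n_4 = (+0.1418, -0.9899)
  (0,1): δ = 125.99°  ·
  (0,2): δ = 62.63°  ·
  (0,3): δ = 48.17°  ·
  (0,4): δ = 103.99°  ·
  (1,2): δ = 116.64°  ·
  (1,3): δ = 5.84°  ✓
  (1,4): δ = 49.97°  ·
  (2,3): δ = 69.20°  ·
  (2,4): δ = 13.38°  ✓
  (3,4): δ = 124.18°  ·
antipodal pairs: 2

count = 2; pairs: (1,3), (2,4)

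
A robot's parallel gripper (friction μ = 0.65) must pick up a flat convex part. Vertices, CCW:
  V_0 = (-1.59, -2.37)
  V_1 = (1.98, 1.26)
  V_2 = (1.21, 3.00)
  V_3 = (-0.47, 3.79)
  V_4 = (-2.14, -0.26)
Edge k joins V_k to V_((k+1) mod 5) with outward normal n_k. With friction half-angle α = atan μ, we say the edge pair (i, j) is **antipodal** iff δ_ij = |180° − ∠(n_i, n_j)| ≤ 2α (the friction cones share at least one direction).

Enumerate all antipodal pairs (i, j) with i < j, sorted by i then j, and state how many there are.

α = atan 0.65 = 33.02°;  2α = 66.05°
n_0 = (+0.7130, -0.7012)
n_1 = (+0.9145, +0.4047)
n_2 = (+0.4255, +0.9049)
n_3 = (-0.9245, +0.3812)
n_4 = (-0.9677, -0.2522)
  (0,1): δ = 111.61°  ·
  (0,2): δ = 70.66°  ·
  (0,3): δ = 22.11°  ✓
  (0,4): δ = 59.13°  ✓
  (1,2): δ = 139.06°  ·
  (1,3): δ = 46.28°  ✓
  (1,4): δ = 9.26°  ✓
  (2,3): δ = 87.22°  ·
  (2,4): δ = 50.21°  ✓
  (3,4): δ = 142.98°  ·
antipodal pairs: 5

count = 5; pairs: (0,3), (0,4), (1,3), (1,4), (2,4)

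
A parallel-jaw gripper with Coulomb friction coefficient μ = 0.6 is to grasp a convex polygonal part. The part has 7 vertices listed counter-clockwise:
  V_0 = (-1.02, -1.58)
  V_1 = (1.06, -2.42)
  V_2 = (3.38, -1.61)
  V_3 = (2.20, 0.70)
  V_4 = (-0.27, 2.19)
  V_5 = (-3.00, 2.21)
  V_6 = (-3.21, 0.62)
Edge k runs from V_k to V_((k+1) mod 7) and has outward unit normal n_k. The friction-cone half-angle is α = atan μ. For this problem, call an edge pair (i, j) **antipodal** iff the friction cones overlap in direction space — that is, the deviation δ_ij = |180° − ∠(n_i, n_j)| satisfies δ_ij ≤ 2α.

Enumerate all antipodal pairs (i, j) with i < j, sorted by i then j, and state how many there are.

α = atan 0.6 = 30.96°;  2α = 61.93°
n_0 = (-0.3745, -0.9272)
n_1 = (+0.3296, -0.9441)
n_2 = (+0.8905, +0.4549)
n_3 = (+0.5165, +0.8563)
n_4 = (+0.0073, +1.0000)
n_5 = (-0.9914, +0.1309)
n_6 = (-0.7087, -0.7055)
  (0,1): δ = 138.76°  ·
  (0,2): δ = 40.95°  ✓
  (0,3): δ = 9.11°  ✓
  (0,4): δ = 21.57°  ✓
  (0,5): δ = 104.47°  ·
  (0,6): δ = 156.86°  ·
  (1,2): δ = 82.19°  ·
  (1,3): δ = 50.35°  ✓
  (1,4): δ = 19.67°  ✓
  (1,5): δ = 63.23°  ·
  (1,6): δ = 115.62°  ·
  (2,3): δ = 148.16°  ·
  (2,4): δ = 117.48°  ·
  (2,5): δ = 34.58°  ✓
  (2,6): δ = 17.81°  ✓
  (3,4): δ = 149.32°  ·
  (3,5): δ = 66.42°  ·
  (3,6): δ = 14.03°  ✓
  (4,5): δ = 97.10°  ·
  (4,6): δ = 44.71°  ✓
  (5,6): δ = 127.61°  ·
antipodal pairs: 9

count = 9; pairs: (0,2), (0,3), (0,4), (1,3), (1,4), (2,5), (2,6), (3,6), (4,6)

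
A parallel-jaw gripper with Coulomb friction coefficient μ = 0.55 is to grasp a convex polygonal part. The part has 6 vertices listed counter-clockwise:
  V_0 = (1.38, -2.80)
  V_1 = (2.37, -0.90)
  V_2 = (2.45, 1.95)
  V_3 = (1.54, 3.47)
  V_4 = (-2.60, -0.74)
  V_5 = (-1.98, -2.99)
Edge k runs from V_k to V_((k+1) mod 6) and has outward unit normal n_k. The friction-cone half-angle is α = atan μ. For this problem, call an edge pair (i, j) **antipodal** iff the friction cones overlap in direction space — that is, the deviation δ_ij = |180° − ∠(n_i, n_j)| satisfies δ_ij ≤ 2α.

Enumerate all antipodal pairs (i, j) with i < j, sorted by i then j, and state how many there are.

α = atan 0.55 = 28.81°;  2α = 57.62°
n_0 = (+0.8868, -0.4621)
n_1 = (+0.9996, -0.0281)
n_2 = (+0.8580, +0.5137)
n_3 = (-0.7130, +0.7012)
n_4 = (-0.9641, -0.2657)
n_5 = (+0.0565, -0.9984)
  (0,1): δ = 154.09°  ·
  (0,2): δ = 121.57°  ·
  (0,3): δ = 17.00°  ✓
  (0,4): δ = 42.93°  ✓
  (0,5): δ = 120.76°  ·
  (1,2): δ = 147.48°  ·
  (1,3): δ = 42.91°  ✓
  (1,4): δ = 17.01°  ✓
  (1,5): δ = 94.84°  ·
  (2,3): δ = 75.43°  ·
  (2,4): δ = 15.50°  ✓
  (2,5): δ = 62.33°  ·
  (3,4): δ = 120.07°  ·
  (3,5): δ = 42.24°  ✓
  (4,5): δ = 102.17°  ·
antipodal pairs: 6

count = 6; pairs: (0,3), (0,4), (1,3), (1,4), (2,4), (3,5)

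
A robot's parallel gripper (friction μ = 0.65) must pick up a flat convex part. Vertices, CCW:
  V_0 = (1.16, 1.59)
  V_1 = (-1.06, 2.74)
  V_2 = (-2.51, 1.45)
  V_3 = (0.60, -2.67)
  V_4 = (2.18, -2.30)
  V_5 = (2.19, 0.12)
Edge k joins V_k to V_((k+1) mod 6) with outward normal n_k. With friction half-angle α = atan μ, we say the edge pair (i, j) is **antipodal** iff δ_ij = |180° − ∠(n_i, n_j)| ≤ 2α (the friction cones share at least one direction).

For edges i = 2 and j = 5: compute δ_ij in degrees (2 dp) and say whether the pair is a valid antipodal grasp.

α = atan 0.65 = 33.02°;  2α = 66.05°
edge 2: e_2 = (+3.11, -4.12);  n_2 = (-0.7981, -0.6025)
edge 5: e_5 = (-1.03, +1.47);  n_5 = (+0.8190, +0.5738)
∠(n_2, n_5) = 177.97°
δ = |180° − 177.97°| = 2.03°
2.03° ≤ 2α = 66.05°  →  valid

δ = 2.03°, valid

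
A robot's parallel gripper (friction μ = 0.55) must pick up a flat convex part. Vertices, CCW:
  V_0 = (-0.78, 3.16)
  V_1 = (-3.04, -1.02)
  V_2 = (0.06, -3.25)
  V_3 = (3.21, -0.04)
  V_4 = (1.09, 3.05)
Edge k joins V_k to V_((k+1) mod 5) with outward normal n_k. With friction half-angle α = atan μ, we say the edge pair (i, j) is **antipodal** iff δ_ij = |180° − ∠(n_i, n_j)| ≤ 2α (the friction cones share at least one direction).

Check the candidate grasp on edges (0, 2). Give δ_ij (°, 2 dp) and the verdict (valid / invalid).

α = atan 0.55 = 28.81°;  2α = 57.62°
edge 0: e_0 = (-2.26, -4.18);  n_0 = (-0.8797, +0.4756)
edge 2: e_2 = (+3.15, +3.21);  n_2 = (+0.7137, -0.7004)
∠(n_0, n_2) = 163.94°
δ = |180° − 163.94°| = 16.06°
16.06° ≤ 2α = 57.62°  →  valid

δ = 16.06°, valid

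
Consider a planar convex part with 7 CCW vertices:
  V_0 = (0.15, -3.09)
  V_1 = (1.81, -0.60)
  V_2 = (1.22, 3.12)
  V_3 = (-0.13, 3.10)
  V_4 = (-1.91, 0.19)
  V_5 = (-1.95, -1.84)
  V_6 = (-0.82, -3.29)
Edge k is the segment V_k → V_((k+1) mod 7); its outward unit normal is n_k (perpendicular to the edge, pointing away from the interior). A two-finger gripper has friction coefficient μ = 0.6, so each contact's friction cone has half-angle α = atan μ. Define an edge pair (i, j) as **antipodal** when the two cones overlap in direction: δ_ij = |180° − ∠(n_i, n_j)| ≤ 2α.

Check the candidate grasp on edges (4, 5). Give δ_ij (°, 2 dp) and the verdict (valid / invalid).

δ = 140.94°, invalid

α = atan 0.6 = 30.96°;  2α = 61.93°
edge 4: e_4 = (-0.04, -2.03);  n_4 = (-0.9998, +0.0197)
edge 5: e_5 = (+1.13, -1.45);  n_5 = (-0.7888, -0.6147)
∠(n_4, n_5) = 39.06°
δ = |180° − 39.06°| = 140.94°
140.94° > 2α = 61.93°  →  invalid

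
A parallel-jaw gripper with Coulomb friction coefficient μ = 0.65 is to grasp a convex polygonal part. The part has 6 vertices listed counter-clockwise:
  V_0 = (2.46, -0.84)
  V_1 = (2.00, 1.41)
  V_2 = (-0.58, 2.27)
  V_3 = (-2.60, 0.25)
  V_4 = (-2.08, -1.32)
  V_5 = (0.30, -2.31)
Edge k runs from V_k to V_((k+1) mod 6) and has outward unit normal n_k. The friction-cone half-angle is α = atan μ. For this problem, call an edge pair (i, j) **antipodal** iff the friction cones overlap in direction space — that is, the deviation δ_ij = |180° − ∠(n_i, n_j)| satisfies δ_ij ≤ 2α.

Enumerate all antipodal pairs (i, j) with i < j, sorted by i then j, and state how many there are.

count = 7; pairs: (0,2), (0,3), (0,4), (1,3), (1,4), (1,5), (2,5)

α = atan 0.65 = 33.02°;  2α = 66.05°
n_0 = (+0.9797, +0.2003)
n_1 = (+0.3162, +0.9487)
n_2 = (-0.7071, +0.7071)
n_3 = (-0.9493, -0.3144)
n_4 = (-0.3841, -0.9233)
n_5 = (+0.5626, -0.8267)
  (0,1): δ = 119.99°  ·
  (0,2): δ = 56.55°  ✓
  (0,3): δ = 6.77°  ✓
  (0,4): δ = 55.86°  ✓
  (0,5): δ = 112.68°  ·
  (1,2): δ = 116.57°  ·
  (1,3): δ = 53.24°  ✓
  (1,4): δ = 4.15°  ✓
  (1,5): δ = 52.67°  ✓
  (2,3): δ = 116.67°  ·
  (2,4): δ = 67.59°  ·
  (2,5): δ = 10.76°  ✓
  (3,4): δ = 130.91°  ·
  (3,5): δ = 74.09°  ·
  (4,5): δ = 123.18°  ·
antipodal pairs: 7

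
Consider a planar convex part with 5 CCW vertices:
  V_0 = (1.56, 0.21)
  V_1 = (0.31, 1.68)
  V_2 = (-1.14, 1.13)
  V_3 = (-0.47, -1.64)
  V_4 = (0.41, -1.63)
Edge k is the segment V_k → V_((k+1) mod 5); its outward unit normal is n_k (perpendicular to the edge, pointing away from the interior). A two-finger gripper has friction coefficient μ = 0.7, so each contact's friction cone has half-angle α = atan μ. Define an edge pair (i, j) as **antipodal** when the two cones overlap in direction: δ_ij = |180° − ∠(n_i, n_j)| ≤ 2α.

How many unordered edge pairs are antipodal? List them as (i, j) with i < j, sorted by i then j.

α = atan 0.7 = 34.99°;  2α = 69.98°
n_0 = (+0.7618, +0.6478)
n_1 = (-0.3547, +0.9350)
n_2 = (-0.9720, -0.2351)
n_3 = (+0.0114, -0.9999)
n_4 = (+0.8480, -0.5300)
  (0,1): δ = 109.60°  ·
  (0,2): δ = 26.78°  ✓
  (0,3): δ = 50.28°  ✓
  (0,4): δ = 107.62°  ·
  (1,2): δ = 97.17°  ·
  (1,3): δ = 20.12°  ✓
  (1,4): δ = 37.22°  ✓
  (2,3): δ = 102.95°  ·
  (2,4): δ = 45.60°  ✓
  (3,4): δ = 122.66°  ·
antipodal pairs: 5

count = 5; pairs: (0,2), (0,3), (1,3), (1,4), (2,4)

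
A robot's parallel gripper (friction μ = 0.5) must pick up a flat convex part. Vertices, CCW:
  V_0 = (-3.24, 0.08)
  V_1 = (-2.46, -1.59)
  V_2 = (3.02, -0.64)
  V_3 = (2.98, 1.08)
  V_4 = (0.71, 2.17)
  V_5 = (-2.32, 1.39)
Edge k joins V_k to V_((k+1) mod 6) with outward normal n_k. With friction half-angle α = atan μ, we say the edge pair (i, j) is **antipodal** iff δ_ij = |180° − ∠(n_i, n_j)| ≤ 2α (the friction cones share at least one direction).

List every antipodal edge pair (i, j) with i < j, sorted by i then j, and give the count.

α = atan 0.5 = 26.57°;  2α = 53.13°
n_0 = (-0.9060, -0.4232)
n_1 = (+0.1708, -0.9853)
n_2 = (+0.9997, +0.0232)
n_3 = (+0.4329, +0.9015)
n_4 = (-0.2493, +0.9684)
n_5 = (-0.8184, +0.5747)
  (0,1): δ = 105.20°  ·
  (0,2): δ = 23.70°  ✓
  (0,3): δ = 39.32°  ✓
  (0,4): δ = 79.40°  ·
  (0,5): δ = 119.88°  ·
  (1,2): δ = 98.50°  ·
  (1,3): δ = 35.48°  ✓
  (1,4): δ = 4.60°  ✓
  (1,5): δ = 45.09°  ✓
  (2,3): δ = 116.98°  ·
  (2,4): δ = 76.90°  ·
  (2,5): δ = 36.41°  ✓
  (3,4): δ = 139.91°  ·
  (3,5): δ = 99.43°  ·
  (4,5): δ = 139.52°  ·
antipodal pairs: 6

count = 6; pairs: (0,2), (0,3), (1,3), (1,4), (1,5), (2,5)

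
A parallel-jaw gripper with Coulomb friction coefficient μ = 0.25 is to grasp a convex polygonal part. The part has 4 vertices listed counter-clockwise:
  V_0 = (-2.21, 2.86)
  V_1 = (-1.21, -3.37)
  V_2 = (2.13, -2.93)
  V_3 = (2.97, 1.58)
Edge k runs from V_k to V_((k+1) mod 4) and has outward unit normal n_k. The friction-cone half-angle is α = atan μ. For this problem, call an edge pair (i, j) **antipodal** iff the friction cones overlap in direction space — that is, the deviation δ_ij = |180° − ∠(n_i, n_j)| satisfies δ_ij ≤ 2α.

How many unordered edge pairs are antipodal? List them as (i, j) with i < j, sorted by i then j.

count = 2; pairs: (0,2), (1,3)

α = atan 0.25 = 14.04°;  2α = 28.07°
n_0 = (-0.9874, -0.1585)
n_1 = (+0.1306, -0.9914)
n_2 = (+0.9831, -0.1831)
n_3 = (+0.2399, +0.9708)
  (0,1): δ = 91.61°  ·
  (0,2): δ = 19.67°  ✓
  (0,3): δ = 67.00°  ·
  (1,2): δ = 108.06°  ·
  (1,3): δ = 21.38°  ✓
  (2,3): δ = 93.33°  ·
antipodal pairs: 2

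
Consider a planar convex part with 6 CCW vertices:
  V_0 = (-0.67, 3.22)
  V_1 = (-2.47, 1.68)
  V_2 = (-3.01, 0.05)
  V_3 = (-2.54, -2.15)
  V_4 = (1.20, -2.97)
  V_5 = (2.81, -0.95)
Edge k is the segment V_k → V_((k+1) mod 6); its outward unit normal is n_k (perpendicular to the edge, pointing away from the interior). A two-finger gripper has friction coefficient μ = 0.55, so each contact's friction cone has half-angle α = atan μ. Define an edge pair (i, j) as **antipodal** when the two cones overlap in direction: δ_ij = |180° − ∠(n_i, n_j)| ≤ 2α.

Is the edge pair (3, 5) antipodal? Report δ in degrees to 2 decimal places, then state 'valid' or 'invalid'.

δ = 37.79°, valid

α = atan 0.55 = 28.81°;  2α = 57.62°
edge 3: e_3 = (+3.74, -0.82);  n_3 = (-0.2142, -0.9768)
edge 5: e_5 = (-3.48, +4.17);  n_5 = (+0.7678, +0.6407)
∠(n_3, n_5) = 142.21°
δ = |180° − 142.21°| = 37.79°
37.79° ≤ 2α = 57.62°  →  valid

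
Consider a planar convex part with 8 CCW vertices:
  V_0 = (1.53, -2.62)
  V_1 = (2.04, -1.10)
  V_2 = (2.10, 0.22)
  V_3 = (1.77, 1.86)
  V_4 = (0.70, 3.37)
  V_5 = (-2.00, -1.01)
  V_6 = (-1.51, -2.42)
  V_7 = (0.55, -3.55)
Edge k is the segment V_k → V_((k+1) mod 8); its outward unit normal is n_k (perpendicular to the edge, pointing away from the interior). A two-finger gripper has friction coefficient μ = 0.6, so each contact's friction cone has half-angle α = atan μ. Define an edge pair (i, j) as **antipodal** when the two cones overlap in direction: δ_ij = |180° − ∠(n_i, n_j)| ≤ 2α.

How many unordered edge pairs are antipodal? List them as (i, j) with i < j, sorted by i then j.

count = 10; pairs: (0,4), (0,5), (1,4), (1,5), (2,4), (2,5), (2,6), (3,5), (3,6), (4,7)

α = atan 0.6 = 30.96°;  2α = 61.93°
n_0 = (+0.9481, -0.3181)
n_1 = (+0.9990, -0.0454)
n_2 = (+0.9804, +0.1973)
n_3 = (+0.8159, +0.5782)
n_4 = (-0.8513, +0.5247)
n_5 = (-0.9446, -0.3283)
n_6 = (-0.4809, -0.8768)
n_7 = (+0.6884, -0.7254)
  (0,1): δ = 164.05°  ·
  (0,2): δ = 150.07°  ·
  (0,3): δ = 126.13°  ·
  (0,4): δ = 13.10°  ✓
  (0,5): δ = 37.71°  ✓
  (0,6): δ = 79.80°  ·
  (0,7): δ = 152.05°  ·
  (1,2): δ = 166.02°  ·
  (1,3): δ = 142.08°  ·
  (1,4): δ = 29.05°  ✓
  (1,5): δ = 21.77°  ✓
  (1,6): δ = 63.86°  ·
  (1,7): δ = 136.10°  ·
  (2,3): δ = 156.06°  ·
  (2,4): δ = 43.03°  ✓
  (2,5): δ = 7.79°  ✓
  (2,6): δ = 49.88°  ✓
  (2,7): δ = 122.12°  ·
  (3,4): δ = 66.97°  ·
  (3,5): δ = 16.16°  ✓
  (3,6): δ = 25.93°  ✓
  (3,7): δ = 98.18°  ·
  (4,5): δ = 129.19°  ·
  (4,6): δ = 87.10°  ·
  (4,7): δ = 14.85°  ✓
  (5,6): δ = 137.91°  ·
  (5,7): δ = 65.66°  ·
  (6,7): δ = 107.75°  ·
antipodal pairs: 10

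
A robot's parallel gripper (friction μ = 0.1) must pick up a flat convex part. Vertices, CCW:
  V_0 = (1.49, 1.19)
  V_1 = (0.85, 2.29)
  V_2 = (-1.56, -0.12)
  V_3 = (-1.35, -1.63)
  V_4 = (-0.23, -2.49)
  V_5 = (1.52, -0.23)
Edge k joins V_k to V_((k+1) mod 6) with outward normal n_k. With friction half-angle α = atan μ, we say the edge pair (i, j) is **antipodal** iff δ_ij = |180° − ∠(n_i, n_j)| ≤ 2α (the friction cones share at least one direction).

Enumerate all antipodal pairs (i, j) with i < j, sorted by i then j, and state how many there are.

α = atan 0.1 = 5.71°;  2α = 11.42°
n_0 = (+0.8643, +0.5029)
n_1 = (-0.7071, +0.7071)
n_2 = (-0.9905, -0.1377)
n_3 = (-0.6090, -0.7932)
n_4 = (+0.7907, -0.6122)
n_5 = (+0.9998, +0.0211)
  (0,1): δ = 75.19°  ·
  (0,2): δ = 22.27°  ·
  (0,3): δ = 22.29°  ·
  (0,4): δ = 112.06°  ·
  (0,5): δ = 151.02°  ·
  (1,2): δ = 127.08°  ·
  (1,3): δ = 82.52°  ·
  (1,4): δ = 7.25°  ✓
  (1,5): δ = 46.21°  ·
  (2,3): δ = 135.44°  ·
  (2,4): δ = 45.67°  ·
  (2,5): δ = 6.71°  ✓
  (3,4): δ = 90.23°  ·
  (3,5): δ = 51.27°  ·
  (4,5): δ = 141.04°  ·
antipodal pairs: 2

count = 2; pairs: (1,4), (2,5)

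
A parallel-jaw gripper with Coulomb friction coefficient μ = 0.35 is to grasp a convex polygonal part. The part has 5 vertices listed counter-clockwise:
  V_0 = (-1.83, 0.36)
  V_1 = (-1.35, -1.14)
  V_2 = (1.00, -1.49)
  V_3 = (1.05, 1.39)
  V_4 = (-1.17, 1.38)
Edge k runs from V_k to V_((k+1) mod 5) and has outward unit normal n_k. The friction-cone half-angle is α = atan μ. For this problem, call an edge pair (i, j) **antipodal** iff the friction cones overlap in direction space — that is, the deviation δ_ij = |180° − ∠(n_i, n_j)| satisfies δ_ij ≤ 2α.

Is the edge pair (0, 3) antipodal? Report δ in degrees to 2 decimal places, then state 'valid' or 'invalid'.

α = atan 0.35 = 19.29°;  2α = 38.58°
edge 0: e_0 = (+0.48, -1.50);  n_0 = (-0.9524, -0.3048)
edge 3: e_3 = (-2.22, -0.01);  n_3 = (-0.0045, +1.0000)
∠(n_0, n_3) = 107.49°
δ = |180° − 107.49°| = 72.51°
72.51° > 2α = 38.58°  →  invalid

δ = 72.51°, invalid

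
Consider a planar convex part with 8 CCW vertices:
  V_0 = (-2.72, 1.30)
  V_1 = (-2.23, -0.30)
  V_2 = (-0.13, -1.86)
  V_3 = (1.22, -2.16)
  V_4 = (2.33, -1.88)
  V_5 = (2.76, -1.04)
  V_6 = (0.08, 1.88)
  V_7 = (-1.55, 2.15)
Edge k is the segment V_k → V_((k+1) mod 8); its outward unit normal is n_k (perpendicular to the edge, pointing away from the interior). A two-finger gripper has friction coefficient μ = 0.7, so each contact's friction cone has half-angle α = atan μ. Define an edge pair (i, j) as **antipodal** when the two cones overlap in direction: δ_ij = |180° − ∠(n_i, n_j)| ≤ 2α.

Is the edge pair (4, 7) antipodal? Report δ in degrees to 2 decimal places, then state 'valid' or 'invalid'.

δ = 26.89°, valid

α = atan 0.7 = 34.99°;  2α = 69.98°
edge 4: e_4 = (+0.43, +0.84);  n_4 = (+0.8901, -0.4557)
edge 7: e_7 = (-1.17, -0.85);  n_7 = (-0.5878, +0.8090)
∠(n_4, n_7) = 153.11°
δ = |180° − 153.11°| = 26.89°
26.89° ≤ 2α = 69.98°  →  valid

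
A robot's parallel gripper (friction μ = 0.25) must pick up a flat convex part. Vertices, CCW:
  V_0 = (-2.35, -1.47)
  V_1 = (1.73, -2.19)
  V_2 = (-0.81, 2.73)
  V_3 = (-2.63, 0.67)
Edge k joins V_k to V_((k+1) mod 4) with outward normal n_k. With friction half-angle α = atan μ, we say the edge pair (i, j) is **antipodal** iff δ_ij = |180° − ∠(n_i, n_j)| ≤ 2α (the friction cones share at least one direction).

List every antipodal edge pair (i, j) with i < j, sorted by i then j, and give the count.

count = 1; pairs: (1,3)

α = atan 0.25 = 14.04°;  2α = 28.07°
n_0 = (-0.1738, -0.9848)
n_1 = (+0.8886, +0.4587)
n_2 = (-0.7494, +0.6621)
n_3 = (-0.9915, -0.1297)
  (0,1): δ = 52.69°  ·
  (0,2): δ = 58.55°  ·
  (0,3): δ = 107.46°  ·
  (1,2): δ = 68.77°  ·
  (1,3): δ = 19.85°  ✓
  (2,3): δ = 131.09°  ·
antipodal pairs: 1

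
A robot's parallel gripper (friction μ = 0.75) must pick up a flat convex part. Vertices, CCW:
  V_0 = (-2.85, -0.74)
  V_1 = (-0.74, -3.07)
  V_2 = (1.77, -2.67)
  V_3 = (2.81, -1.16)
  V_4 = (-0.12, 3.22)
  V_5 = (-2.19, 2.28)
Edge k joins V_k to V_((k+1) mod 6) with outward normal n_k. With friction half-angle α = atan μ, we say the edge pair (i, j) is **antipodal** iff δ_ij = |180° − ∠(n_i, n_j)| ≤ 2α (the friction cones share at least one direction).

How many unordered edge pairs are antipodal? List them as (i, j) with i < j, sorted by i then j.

α = atan 0.75 = 36.87°;  2α = 73.74°
n_0 = (-0.7412, -0.6712)
n_1 = (+0.1574, -0.9875)
n_2 = (+0.8236, -0.5672)
n_3 = (+0.8312, +0.5560)
n_4 = (-0.4135, +0.9105)
n_5 = (-0.9769, +0.2135)
  (0,1): δ = 123.11°  ·
  (0,2): δ = 76.72°  ·
  (0,3): δ = 8.38°  ✓
  (0,4): δ = 72.26°  ✓
  (0,5): δ = 125.51°  ·
  (1,2): δ = 133.61°  ·
  (1,3): δ = 65.27°  ✓
  (1,4): δ = 15.37°  ✓
  (1,5): δ = 68.62°  ✓
  (2,3): δ = 111.66°  ·
  (2,4): δ = 31.02°  ✓
  (2,5): δ = 22.23°  ✓
  (3,4): δ = 99.36°  ·
  (3,5): δ = 46.11°  ✓
  (4,5): δ = 126.75°  ·
antipodal pairs: 8

count = 8; pairs: (0,3), (0,4), (1,3), (1,4), (1,5), (2,4), (2,5), (3,5)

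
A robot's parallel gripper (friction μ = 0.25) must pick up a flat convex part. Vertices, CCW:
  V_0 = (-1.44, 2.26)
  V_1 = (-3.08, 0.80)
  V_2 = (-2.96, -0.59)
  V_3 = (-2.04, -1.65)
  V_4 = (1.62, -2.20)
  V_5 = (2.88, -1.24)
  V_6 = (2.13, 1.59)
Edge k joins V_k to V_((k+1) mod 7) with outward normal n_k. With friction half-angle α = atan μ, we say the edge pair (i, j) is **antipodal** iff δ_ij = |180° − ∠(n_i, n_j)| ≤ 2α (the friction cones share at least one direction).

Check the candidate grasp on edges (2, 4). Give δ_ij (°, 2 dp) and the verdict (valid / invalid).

δ = 93.65°, invalid

α = atan 0.25 = 14.04°;  2α = 28.07°
edge 2: e_2 = (+0.92, -1.06);  n_2 = (-0.7552, -0.6555)
edge 4: e_4 = (+1.26, +0.96);  n_4 = (+0.6060, -0.7954)
∠(n_2, n_4) = 86.35°
δ = |180° − 86.35°| = 93.65°
93.65° > 2α = 28.07°  →  invalid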